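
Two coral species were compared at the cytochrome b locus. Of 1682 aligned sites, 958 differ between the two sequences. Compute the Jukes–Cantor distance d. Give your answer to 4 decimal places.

p = 958/1682 ≈ 0.56956.
d = −(3/4) ln(1 − 4p/3) = −0.75 ln(1 − 0.759413) = −0.75 ln(0.240587)
  = −0.75 × (-1.424674) = 1.068506 substitutions/site.

1.0685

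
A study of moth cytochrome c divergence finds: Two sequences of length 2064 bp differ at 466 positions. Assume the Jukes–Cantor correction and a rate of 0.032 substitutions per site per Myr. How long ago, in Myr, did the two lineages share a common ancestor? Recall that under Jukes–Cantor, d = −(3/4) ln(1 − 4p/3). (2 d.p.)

p = 466/2064 ≈ 0.225775.
d = −(3/4) ln(1 − 4p/3) = −0.75 ln(1 − 0.301033) = −0.75 ln(0.698967)
  = −0.75 × (-0.358152) = 0.268614 substitutions/site.
Under a molecular clock d = 2μt, so t = d/(2μ) = 0.268614 / (2 × 0.032) = 4.20 Myr.

4.20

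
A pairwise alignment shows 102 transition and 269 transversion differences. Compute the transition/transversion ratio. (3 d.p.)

R = 102/269 = 0.379182… ≈ 0.379 (to 3 d.p.).

0.379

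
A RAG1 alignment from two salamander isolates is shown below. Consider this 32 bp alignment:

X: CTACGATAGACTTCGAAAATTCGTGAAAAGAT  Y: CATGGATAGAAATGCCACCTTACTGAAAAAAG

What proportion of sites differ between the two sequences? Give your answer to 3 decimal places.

0.438

The sequences differ at 14 of 32 positions.
p = 14/32 = 0.4375 ≈ 0.438 (to 3 d.p.).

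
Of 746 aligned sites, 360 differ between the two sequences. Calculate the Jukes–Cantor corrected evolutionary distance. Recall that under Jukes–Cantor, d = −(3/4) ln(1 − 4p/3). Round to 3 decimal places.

0.773

p = 360/746 ≈ 0.482574.
d = −(3/4) ln(1 − 4p/3) = −0.75 ln(1 − 0.643432) = −0.75 ln(0.356568)
  = −0.75 × (-1.031230) = 0.773423 substitutions/site.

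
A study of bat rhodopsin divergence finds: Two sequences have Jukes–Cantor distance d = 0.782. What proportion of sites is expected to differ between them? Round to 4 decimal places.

p = (3/4)(1 − e^(−4d/3)) = 0.75 × (1 − e^(-1.042667)) = 0.75 × (1 − 0.352513) = 0.485615.

0.4856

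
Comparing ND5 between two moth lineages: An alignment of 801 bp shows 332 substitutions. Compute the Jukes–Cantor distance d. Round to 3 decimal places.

p = 332/801 ≈ 0.414482.
d = −(3/4) ln(1 − 4p/3) = −0.75 ln(1 − 0.552643) = −0.75 ln(0.447357)
  = −0.75 × (-0.804398) = 0.603299 substitutions/site.

0.603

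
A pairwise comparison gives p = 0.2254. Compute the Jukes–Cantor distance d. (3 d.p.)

d = −(3/4) ln(1 − 4p/3) = −0.75 ln(1 − 0.300533) = −0.75 ln(0.699467)
  = −0.75 × (-0.357437) = 0.268078 substitutions/site.

0.268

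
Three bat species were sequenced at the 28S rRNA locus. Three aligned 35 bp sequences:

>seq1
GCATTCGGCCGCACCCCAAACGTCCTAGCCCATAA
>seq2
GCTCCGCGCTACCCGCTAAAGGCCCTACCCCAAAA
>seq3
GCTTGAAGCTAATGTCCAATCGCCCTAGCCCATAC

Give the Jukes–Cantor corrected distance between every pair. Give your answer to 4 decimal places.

seq1–seq2: 14/35 sites differ → p = 0.4, d = −0.75 ln(1 − 0.533333) = 0.571605 ≈ 0.5716.
seq1–seq3: 13/35 sites differ → p ≈ 0.371429, d = −0.75 ln(1 − 0.495239) = 0.512753 ≈ 0.5128.
seq2–seq3: 14/35 sites differ → p = 0.4, d = −0.75 ln(1 − 0.533333) = 0.571605 ≈ 0.5716.

d(seq1,seq2) = 0.5716, d(seq1,seq3) = 0.5128, d(seq2,seq3) = 0.5716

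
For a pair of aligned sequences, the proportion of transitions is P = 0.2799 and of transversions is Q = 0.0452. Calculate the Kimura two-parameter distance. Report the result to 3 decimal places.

Under the Kimura two-parameter model, d = −½ ln(1 − 2P − Q) − ¼ ln(1 − 2Q).
1 − 2P − Q = 0.395, giving −½ ln(0.395) = 0.464435.
1 − 2Q = 0.9096, giving −¼ ln(0.9096) = 0.023688.
d = 0.464435 + 0.023688 = 0.488123.

0.488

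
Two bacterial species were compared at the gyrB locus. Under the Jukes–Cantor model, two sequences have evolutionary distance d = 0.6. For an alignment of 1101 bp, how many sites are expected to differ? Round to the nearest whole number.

455

Invert JC69: p = (3/4)(1 − e^(−4d/3)) = 0.75 × (1 − e^(-0.8)) = 0.75 × (1 − 0.449329) = 0.413003.
Expected differing sites = pL ≈ 0.413003 × 1101 = 454.716303 ≈ 455.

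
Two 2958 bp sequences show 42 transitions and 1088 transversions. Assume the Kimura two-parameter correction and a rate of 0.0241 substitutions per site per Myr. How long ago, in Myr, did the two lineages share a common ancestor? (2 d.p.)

P = 42/2958 ≈ 0.014199 and Q = 1088/2958 ≈ 0.367816.
Under the Kimura two-parameter model, d = −½ ln(1 − 2P − Q) − ¼ ln(1 − 2Q).
1 − 2P − Q = 0.603786, giving −½ ln(0.603786) = 0.252268.
1 − 2Q = 0.264368, giving −¼ ln(0.264368) = 0.332603.
d = 0.252268 + 0.332603 = 0.584871.
Under a molecular clock d = 2μt, so t = d/(2μ) = 0.584871 / (2 × 0.0241) = 12.13 Myr.

12.13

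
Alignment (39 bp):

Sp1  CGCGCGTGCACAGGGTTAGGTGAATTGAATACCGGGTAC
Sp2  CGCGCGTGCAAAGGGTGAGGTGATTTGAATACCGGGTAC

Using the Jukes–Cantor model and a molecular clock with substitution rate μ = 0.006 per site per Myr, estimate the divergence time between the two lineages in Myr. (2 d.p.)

6.76

The sequences differ at 3 of 39 sites (11, 17, 24), so p = 3/39 ≈ 0.076923.
d = −(3/4) ln(1 − 4p/3) = −0.75 ln(1 − 0.102564) = −0.75 ln(0.897436)
  = −0.75 × (-0.108213) = 0.081160 substitutions/site.
Under a molecular clock d = 2μt, so t = d/(2μ) = 0.081160 / (2 × 0.006) = 6.76 Myr.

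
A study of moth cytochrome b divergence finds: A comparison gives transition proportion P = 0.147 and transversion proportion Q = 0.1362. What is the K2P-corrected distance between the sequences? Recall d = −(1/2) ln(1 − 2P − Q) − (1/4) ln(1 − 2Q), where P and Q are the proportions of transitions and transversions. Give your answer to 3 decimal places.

Under the Kimura two-parameter model, d = −½ ln(1 − 2P − Q) − ¼ ln(1 − 2Q).
1 − 2P − Q = 0.5698, giving −½ ln(0.5698) = 0.281235.
1 − 2Q = 0.7276, giving −¼ ln(0.7276) = 0.079501.
d = 0.281235 + 0.079501 = 0.360736.

0.361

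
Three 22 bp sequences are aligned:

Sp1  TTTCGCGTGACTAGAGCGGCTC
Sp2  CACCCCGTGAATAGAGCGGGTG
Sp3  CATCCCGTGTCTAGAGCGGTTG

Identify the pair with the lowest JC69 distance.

Sp1–Sp2: 7/22 differ, p = 0.318, d = 0.414.
Sp1–Sp3: 6/22 differ, p = 0.273, d = 0.339.
Sp2–Sp3: 4/22 differ, p = 0.182, d = 0.208.
The smallest distance is between Sp2 and Sp3.

Sp2 and Sp3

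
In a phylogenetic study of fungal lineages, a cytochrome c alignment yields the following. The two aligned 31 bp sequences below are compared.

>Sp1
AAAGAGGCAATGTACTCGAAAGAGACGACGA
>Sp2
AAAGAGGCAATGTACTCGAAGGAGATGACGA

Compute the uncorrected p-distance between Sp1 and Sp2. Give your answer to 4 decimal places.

The sequences differ at 2 of 31 positions (sites 21, 26).
p = 2/31 = 0.064516… ≈ 0.0645 (to 4 d.p.).

0.0645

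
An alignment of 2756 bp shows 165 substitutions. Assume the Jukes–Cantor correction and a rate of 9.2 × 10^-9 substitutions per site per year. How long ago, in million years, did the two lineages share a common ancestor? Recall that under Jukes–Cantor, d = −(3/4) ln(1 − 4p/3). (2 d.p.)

p = 165/2756 ≈ 0.059869.
d = −(3/4) ln(1 − 4p/3) = −0.75 ln(1 − 0.079825) = −0.75 ln(0.920175)
  = −0.75 × (-0.083191) = 0.062393 substitutions/site.
Under a molecular clock d = 2μt, so t = d/(2μ) = 0.062393 / (2 × 9.2 × 10^-9) = 3.39 million years.

3.39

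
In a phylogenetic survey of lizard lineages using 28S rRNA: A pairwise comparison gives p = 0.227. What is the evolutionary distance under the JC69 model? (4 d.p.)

d = −(3/4) ln(1 − 4p/3) = −0.75 ln(1 − 0.302667) = −0.75 ln(0.697333)
  = −0.75 × (-0.360492) = 0.270369 substitutions/site.

0.2704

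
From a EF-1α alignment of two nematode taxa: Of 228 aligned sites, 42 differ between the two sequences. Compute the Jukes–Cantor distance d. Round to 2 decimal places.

0.21

p = 42/228 ≈ 0.184211.
d = −(3/4) ln(1 − 4p/3) = −0.75 ln(1 − 0.245615) = −0.75 ln(0.754385)
  = −0.75 × (-0.281852) = 0.211389 substitutions/site.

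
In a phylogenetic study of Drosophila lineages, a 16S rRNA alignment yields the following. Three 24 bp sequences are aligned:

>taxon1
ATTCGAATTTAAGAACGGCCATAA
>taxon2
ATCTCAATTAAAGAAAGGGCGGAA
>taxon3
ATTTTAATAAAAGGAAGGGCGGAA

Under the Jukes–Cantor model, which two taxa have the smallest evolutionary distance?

taxon1–taxon2: 8/24 differ, p = 0.333, d = 0.441.
taxon1–taxon3: 9/24 differ, p = 0.375, d = 0.520.
taxon2–taxon3: 4/24 differ, p = 0.167, d = 0.188.
The smallest distance is between taxon2 and taxon3.

taxon2 and taxon3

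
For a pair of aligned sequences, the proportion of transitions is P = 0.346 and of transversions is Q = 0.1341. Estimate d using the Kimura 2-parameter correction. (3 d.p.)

Under the Kimura two-parameter model, d = −½ ln(1 − 2P − Q) − ¼ ln(1 − 2Q).
1 − 2P − Q = 0.1739, giving −½ ln(0.1739) = 0.874637.
1 − 2Q = 0.7318, giving −¼ ln(0.7318) = 0.078062.
d = 0.874637 + 0.078062 = 0.952699.

0.953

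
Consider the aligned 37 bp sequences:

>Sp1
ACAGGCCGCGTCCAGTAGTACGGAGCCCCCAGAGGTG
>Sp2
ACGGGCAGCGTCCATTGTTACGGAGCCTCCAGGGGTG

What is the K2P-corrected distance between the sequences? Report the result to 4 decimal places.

Of 37 sites, 4 differences are transitions and 3 are transversions, so P = 4/37 ≈ 0.108108 and Q = 3/37 ≈ 0.081081.
Under the Kimura two-parameter model, d = −½ ln(1 − 2P − Q) − ¼ ln(1 − 2Q).
1 − 2P − Q = 0.702703, giving −½ ln(0.702703) = 0.176410.
1 − 2Q = 0.837838, giving −¼ ln(0.837838) = 0.044233.
d = 0.176410 + 0.044233 = 0.220643.

0.2206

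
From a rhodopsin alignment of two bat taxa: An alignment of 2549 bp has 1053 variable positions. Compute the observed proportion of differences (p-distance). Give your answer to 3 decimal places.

p = 1053/2549 = 0.413103… ≈ 0.413 (to 3 d.p.).

0.413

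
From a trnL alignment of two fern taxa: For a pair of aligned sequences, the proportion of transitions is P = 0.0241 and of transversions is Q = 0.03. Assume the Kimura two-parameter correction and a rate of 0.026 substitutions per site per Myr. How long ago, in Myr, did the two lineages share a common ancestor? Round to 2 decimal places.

Under the Kimura two-parameter model, d = −½ ln(1 − 2P − Q) − ¼ ln(1 − 2Q).
1 − 2P − Q = 0.9218, giving −½ ln(0.9218) = 0.040713.
1 − 2Q = 0.94, giving −¼ ln(0.94) = 0.015469.
d = 0.040713 + 0.015469 = 0.056182.
Under a molecular clock d = 2μt, so t = d/(2μ) = 0.056182 / (2 × 0.026) = 1.08 Myr.

1.08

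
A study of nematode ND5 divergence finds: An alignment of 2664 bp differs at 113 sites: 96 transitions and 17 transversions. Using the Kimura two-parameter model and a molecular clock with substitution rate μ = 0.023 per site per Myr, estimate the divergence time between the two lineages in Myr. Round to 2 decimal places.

P = 96/2664 ≈ 0.036036 and Q = 17/2664 ≈ 0.006381.
Under the Kimura two-parameter model, d = −½ ln(1 − 2P − Q) − ¼ ln(1 − 2Q).
1 − 2P − Q = 0.921547, giving −½ ln(0.921547) = 0.040851.
1 − 2Q = 0.987238, giving −¼ ln(0.987238) = 0.003211.
d = 0.040851 + 0.003211 = 0.044062.
Under a molecular clock d = 2μt, so t = d/(2μ) = 0.044062 / (2 × 0.023) = 0.96 Myr.

0.96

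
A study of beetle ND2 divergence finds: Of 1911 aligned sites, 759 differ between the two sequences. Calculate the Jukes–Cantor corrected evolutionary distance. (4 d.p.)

p = 759/1911 ≈ 0.397174.
d = −(3/4) ln(1 − 4p/3) = −0.75 ln(1 − 0.529565) = −0.75 ln(0.470435)
  = −0.75 × (-0.754097) = 0.565573 substitutions/site.

0.5656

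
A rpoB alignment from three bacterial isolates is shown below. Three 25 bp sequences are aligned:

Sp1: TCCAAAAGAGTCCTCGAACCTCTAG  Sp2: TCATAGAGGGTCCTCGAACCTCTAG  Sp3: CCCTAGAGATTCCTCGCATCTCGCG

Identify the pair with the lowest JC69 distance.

Sp1–Sp2: 4/25 differ, p = 0.160, d = 0.180.
Sp1–Sp3: 8/25 differ, p = 0.320, d = 0.417.
Sp2–Sp3: 8/25 differ, p = 0.320, d = 0.417.
The smallest distance is between Sp1 and Sp2.

Sp1 and Sp2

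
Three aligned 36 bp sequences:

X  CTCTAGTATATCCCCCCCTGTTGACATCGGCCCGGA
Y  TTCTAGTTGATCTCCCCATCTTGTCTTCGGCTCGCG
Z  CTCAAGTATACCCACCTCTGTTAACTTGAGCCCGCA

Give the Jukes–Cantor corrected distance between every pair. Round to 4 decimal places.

d(X,Y) = 0.3924, d(X,Z) = 0.3041, d(Y,Z) = 0.6735

X–Y: 11/36 sites differ → p ≈ 0.305556, d = −0.75 ln(1 − 0.407408) = 0.392437 ≈ 0.3924.
X–Z: 9/36 sites differ → p = 0.25, d = −0.75 ln(1 − 0.333333) = 0.304098 ≈ 0.3041.
Y–Z: 16/36 sites differ → p ≈ 0.444444, d = −0.75 ln(1 − 0.592592) = 0.673455 ≈ 0.6735.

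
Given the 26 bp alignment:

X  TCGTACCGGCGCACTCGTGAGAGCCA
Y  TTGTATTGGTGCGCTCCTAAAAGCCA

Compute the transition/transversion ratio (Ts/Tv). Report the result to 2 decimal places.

7.00

Transitions are A↔G and C↔T; transversions are all other mismatches.
Transitions: 7. Transversions: 1.
R = 7/1 = 7.00.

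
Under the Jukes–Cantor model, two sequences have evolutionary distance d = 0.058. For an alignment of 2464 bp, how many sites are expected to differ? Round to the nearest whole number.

Invert JC69: p = (3/4)(1 − e^(−4d/3)) = 0.75 × (1 − e^(-0.077333)) = 0.75 × (1 − 0.925582) = 0.055814.
Expected differing sites = pL ≈ 0.055814 × 2464 = 137.525696 ≈ 138.

138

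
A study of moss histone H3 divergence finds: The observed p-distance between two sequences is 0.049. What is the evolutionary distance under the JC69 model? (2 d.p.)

d = −(3/4) ln(1 − 4p/3) = −0.75 ln(1 − 0.065333) = −0.75 ln(0.934667)
  = −0.75 × (-0.067565) = 0.050674 substitutions/site.

0.05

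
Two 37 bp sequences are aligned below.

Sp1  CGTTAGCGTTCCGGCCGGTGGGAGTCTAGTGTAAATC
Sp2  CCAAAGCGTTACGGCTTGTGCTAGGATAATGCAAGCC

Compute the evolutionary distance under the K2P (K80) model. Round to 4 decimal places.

0.5269

Of 37 sites, 5 differences are transitions and 9 are transversions, so P = 5/37 ≈ 0.135135 and Q = 9/37 ≈ 0.243243.
Under the Kimura two-parameter model, d = −½ ln(1 − 2P − Q) − ¼ ln(1 − 2Q).
1 − 2P − Q = 0.486487, giving −½ ln(0.486487) = 0.360273.
1 − 2Q = 0.513514, giving −¼ ln(0.513514) = 0.166619.
d = 0.360273 + 0.166619 = 0.526892.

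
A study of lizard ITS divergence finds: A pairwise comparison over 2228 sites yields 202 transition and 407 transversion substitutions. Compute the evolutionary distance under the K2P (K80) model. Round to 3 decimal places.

P = 202/2228 ≈ 0.090664 and Q = 407/2228 ≈ 0.182675.
Under the Kimura two-parameter model, d = −½ ln(1 − 2P − Q) − ¼ ln(1 − 2Q).
1 − 2P − Q = 0.635997, giving −½ ln(0.635997) = 0.226281.
1 − 2Q = 0.63465, giving −¼ ln(0.63465) = 0.113670.
d = 0.226281 + 0.113670 = 0.339951.

0.340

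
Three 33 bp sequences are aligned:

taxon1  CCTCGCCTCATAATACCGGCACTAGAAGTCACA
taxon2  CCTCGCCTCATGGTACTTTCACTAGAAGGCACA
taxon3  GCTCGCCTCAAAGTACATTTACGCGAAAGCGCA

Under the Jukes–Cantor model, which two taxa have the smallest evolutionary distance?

taxon1 and taxon2

taxon1–taxon2: 6/33 differ, p = 0.182, d = 0.208.
taxon1–taxon3: 12/33 differ, p = 0.364, d = 0.497.
taxon2–taxon3: 9/33 differ, p = 0.273, d = 0.339.
The smallest distance is between taxon1 and taxon2.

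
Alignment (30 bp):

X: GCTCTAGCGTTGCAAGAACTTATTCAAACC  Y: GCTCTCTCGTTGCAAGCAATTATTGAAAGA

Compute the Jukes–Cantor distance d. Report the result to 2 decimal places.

0.28

The sequences differ at 7 of 30 sites (6, 7, 17, 19, 25, 29, 30), so p = 7/30 ≈ 0.233333.
d = −(3/4) ln(1 − 4p/3) = −0.75 ln(1 − 0.311111) = −0.75 ln(0.688889)
  = −0.75 × (-0.372675) = 0.279506 substitutions/site.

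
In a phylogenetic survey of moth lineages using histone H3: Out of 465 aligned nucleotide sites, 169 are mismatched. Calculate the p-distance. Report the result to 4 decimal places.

p = 169/465 = 0.363440… ≈ 0.3634 (to 4 d.p.).

0.3634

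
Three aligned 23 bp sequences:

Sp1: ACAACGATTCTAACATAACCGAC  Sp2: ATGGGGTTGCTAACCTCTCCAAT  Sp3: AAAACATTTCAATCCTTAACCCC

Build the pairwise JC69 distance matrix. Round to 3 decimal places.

d(Sp1,Sp2) = 0.761, d(Sp1,Sp3) = 0.650, d(Sp2,Sp3) = 1.252

Sp1–Sp2: 11/23 sites differ → p ≈ 0.478261, d = −0.75 ln(1 − 0.637681) = 0.761423 ≈ 0.761.
Sp1–Sp3: 10/23 sites differ → p ≈ 0.434783, d = −0.75 ln(1 − 0.579711) = 0.650110 ≈ 0.650.
Sp2–Sp3: 14/23 sites differ → p ≈ 0.608696, d = −0.75 ln(1 − 0.811595) = 1.251871 ≈ 1.252.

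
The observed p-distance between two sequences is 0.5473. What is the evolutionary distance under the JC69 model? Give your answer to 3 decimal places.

d = −(3/4) ln(1 − 4p/3) = −0.75 ln(1 − 0.729733) = −0.75 ln(0.270267)
  = −0.75 × (-1.308345) = 0.981259 substitutions/site.

0.981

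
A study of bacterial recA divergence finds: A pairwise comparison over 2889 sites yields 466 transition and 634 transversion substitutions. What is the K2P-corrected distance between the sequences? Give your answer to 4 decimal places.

P = 466/2889 ≈ 0.161301 and Q = 634/2889 ≈ 0.219453.
Under the Kimura two-parameter model, d = −½ ln(1 − 2P − Q) − ¼ ln(1 − 2Q).
1 − 2P − Q = 0.457945, giving −½ ln(0.457945) = 0.390503.
1 − 2Q = 0.561094, giving −¼ ln(0.561094) = 0.144467.
d = 0.390503 + 0.144467 = 0.534970.

0.5350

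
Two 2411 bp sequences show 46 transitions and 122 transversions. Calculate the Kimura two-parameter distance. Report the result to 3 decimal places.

0.073

P = 46/2411 ≈ 0.019079 and Q = 122/2411 ≈ 0.050601.
Under the Kimura two-parameter model, d = −½ ln(1 − 2P − Q) − ¼ ln(1 − 2Q).
1 − 2P − Q = 0.911241, giving −½ ln(0.911241) = 0.046474.
1 − 2Q = 0.898798, giving −¼ ln(0.898798) = 0.026674.
d = 0.046474 + 0.026674 = 0.073148.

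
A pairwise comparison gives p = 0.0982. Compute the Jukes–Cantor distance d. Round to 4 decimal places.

d = −(3/4) ln(1 − 4p/3) = −0.75 ln(1 − 0.130933) = −0.75 ln(0.869067)
  = −0.75 × (-0.140335) = 0.105251 substitutions/site.

0.1053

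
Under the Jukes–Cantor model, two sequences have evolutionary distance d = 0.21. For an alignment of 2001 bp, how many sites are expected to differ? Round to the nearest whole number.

Invert JC69: p = (3/4)(1 − e^(−4d/3)) = 0.75 × (1 − e^(-0.28)) = 0.75 × (1 − 0.755784) = 0.183162.
Expected differing sites = pL ≈ 0.183162 × 2001 = 366.507162 ≈ 367.

367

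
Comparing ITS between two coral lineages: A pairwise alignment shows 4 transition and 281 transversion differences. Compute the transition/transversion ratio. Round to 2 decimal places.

0.01

R = 4/281 = 0.014234… ≈ 0.01 (to 2 d.p.).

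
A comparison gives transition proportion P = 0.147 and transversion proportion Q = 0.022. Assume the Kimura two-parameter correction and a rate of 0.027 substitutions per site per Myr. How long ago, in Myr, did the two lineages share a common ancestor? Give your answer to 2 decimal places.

Under the Kimura two-parameter model, d = −½ ln(1 − 2P − Q) − ¼ ln(1 − 2Q).
1 − 2P − Q = 0.684, giving −½ ln(0.684) = 0.189899.
1 − 2Q = 0.956, giving −¼ ln(0.956) = 0.011249.
d = 0.189899 + 0.011249 = 0.201148.
Under a molecular clock d = 2μt, so t = d/(2μ) = 0.201148 / (2 × 0.027) = 3.72 Myr.

3.72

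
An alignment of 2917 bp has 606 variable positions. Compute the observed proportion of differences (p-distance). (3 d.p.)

0.208

p = 606/2917 = 0.207747… ≈ 0.208 (to 3 d.p.).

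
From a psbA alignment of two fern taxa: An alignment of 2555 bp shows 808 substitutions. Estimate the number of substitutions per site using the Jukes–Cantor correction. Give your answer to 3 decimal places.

p = 808/2555 ≈ 0.316243.
d = −(3/4) ln(1 − 4p/3) = −0.75 ln(1 − 0.421657) = −0.75 ln(0.578343)
  = −0.75 × (-0.547588) = 0.410691 substitutions/site.

0.411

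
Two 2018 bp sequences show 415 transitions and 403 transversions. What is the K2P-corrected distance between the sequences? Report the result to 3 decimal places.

P = 415/2018 ≈ 0.205649 and Q = 403/2018 ≈ 0.199703.
Under the Kimura two-parameter model, d = −½ ln(1 − 2P − Q) − ¼ ln(1 − 2Q).
1 − 2P − Q = 0.388999, giving −½ ln(0.388999) = 0.472089.
1 − 2Q = 0.600594, giving −¼ ln(0.600594) = 0.127459.
d = 0.472089 + 0.127459 = 0.599548.

0.600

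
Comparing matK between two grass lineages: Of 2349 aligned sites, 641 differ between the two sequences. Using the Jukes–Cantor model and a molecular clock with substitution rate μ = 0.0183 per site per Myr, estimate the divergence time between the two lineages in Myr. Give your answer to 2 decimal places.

9.27

p = 641/2349 ≈ 0.272882.
d = −(3/4) ln(1 − 4p/3) = −0.75 ln(1 − 0.363843) = −0.75 ln(0.636157)
  = −0.75 × (-0.452310) = 0.339233 substitutions/site.
Under a molecular clock d = 2μt, so t = d/(2μ) = 0.339233 / (2 × 0.0183) = 9.27 Myr.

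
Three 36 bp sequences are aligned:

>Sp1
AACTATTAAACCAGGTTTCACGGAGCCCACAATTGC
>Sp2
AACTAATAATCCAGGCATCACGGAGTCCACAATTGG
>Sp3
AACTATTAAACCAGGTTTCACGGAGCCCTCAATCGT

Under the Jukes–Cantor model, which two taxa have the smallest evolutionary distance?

Sp1 and Sp3

Sp1–Sp2: 6/36 differ, p = 0.167, d = 0.188.
Sp1–Sp3: 3/36 differ, p = 0.083, d = 0.088.
Sp2–Sp3: 8/36 differ, p = 0.222, d = 0.264.
The smallest distance is between Sp1 and Sp3.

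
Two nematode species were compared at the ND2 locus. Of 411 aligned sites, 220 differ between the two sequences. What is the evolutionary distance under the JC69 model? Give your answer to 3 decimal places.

0.938

p = 220/411 ≈ 0.53528.
d = −(3/4) ln(1 − 4p/3) = −0.75 ln(1 − 0.713707) = −0.75 ln(0.286293)
  = −0.75 × (-1.250740) = 0.938055 substitutions/site.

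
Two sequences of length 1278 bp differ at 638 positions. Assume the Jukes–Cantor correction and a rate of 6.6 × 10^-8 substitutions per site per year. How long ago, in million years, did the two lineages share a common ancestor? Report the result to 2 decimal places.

p = 638/1278 ≈ 0.499218.
d = −(3/4) ln(1 − 4p/3) = −0.75 ln(1 − 0.665624) = −0.75 ln(0.334376)
  = −0.75 × (-1.095489) = 0.821617 substitutions/site.
Under a molecular clock d = 2μt, so t = d/(2μ) = 0.821617 / (2 × 6.6 × 10^-8) = 6.22 million years.

6.22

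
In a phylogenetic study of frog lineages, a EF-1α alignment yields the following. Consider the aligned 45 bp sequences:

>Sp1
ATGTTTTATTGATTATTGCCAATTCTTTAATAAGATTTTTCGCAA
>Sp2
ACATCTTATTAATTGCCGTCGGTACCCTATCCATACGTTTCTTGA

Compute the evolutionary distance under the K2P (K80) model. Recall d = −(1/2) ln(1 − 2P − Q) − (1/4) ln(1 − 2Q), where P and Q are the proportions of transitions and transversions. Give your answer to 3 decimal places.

1.008

Of 45 sites, 16 differences are transitions and 6 are transversions, so P = 16/45 ≈ 0.355556 and Q = 6/45 ≈ 0.133333.
Under the Kimura two-parameter model, d = −½ ln(1 − 2P − Q) − ¼ ln(1 − 2Q).
1 − 2P − Q = 0.155555, giving −½ ln(0.155555) = 0.930378.
1 − 2Q = 0.733334, giving −¼ ln(0.733334) = 0.077539.
d = 0.930378 + 0.077539 = 1.007917.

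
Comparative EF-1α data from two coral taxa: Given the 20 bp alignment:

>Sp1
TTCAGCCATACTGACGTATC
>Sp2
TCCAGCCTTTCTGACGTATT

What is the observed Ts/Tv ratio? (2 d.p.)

1.00

Transitions are A↔G and C↔T; transversions are all other mismatches.
Transitions: 2. Transversions: 2.
R = 2/2 = 1.00.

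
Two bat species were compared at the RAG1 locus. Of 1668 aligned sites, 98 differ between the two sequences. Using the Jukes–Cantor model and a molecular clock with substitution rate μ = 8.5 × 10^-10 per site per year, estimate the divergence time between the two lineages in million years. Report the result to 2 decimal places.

35.99

p = 98/1668 ≈ 0.058753.
d = −(3/4) ln(1 − 4p/3) = −0.75 ln(1 − 0.078337) = −0.75 ln(0.921663)
  = −0.75 × (-0.081576) = 0.061182 substitutions/site.
Under a molecular clock d = 2μt, so t = d/(2μ) = 0.061182 / (2 × 8.5 × 10^-10) = 35.99 million years.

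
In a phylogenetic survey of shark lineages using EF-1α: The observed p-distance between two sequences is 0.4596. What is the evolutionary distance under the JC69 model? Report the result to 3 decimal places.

d = −(3/4) ln(1 − 4p/3) = −0.75 ln(1 − 0.6128) = −0.75 ln(0.3872)
  = −0.75 × (-0.948814) = 0.711611 substitutions/site.

0.712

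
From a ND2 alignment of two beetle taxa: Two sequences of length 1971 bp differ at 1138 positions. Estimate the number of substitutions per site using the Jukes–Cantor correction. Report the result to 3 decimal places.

1.102

p = 1138/1971 ≈ 0.577372.
d = −(3/4) ln(1 − 4p/3) = −0.75 ln(1 − 0.769829) = −0.75 ln(0.230171)
  = −0.75 × (-1.468933) = 1.101700 substitutions/site.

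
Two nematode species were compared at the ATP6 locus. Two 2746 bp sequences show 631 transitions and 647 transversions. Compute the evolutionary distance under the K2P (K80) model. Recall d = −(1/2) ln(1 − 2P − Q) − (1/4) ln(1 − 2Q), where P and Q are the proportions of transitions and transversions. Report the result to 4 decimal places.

0.7533

P = 631/2746 ≈ 0.229789 and Q = 647/2746 ≈ 0.235615.
Under the Kimura two-parameter model, d = −½ ln(1 − 2P − Q) − ¼ ln(1 − 2Q).
1 − 2P − Q = 0.304807, giving −½ ln(0.304807) = 0.594038.
1 − 2Q = 0.52877, giving −¼ ln(0.52877) = 0.159300.
d = 0.594038 + 0.159300 = 0.753338.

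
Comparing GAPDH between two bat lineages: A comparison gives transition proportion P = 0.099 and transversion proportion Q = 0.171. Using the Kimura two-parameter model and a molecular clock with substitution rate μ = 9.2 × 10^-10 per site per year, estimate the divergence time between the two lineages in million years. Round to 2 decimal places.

181.99

Under the Kimura two-parameter model, d = −½ ln(1 − 2P − Q) − ¼ ln(1 − 2Q).
1 − 2P − Q = 0.631, giving −½ ln(0.631) = 0.230225.
1 − 2Q = 0.658, giving −¼ ln(0.658) = 0.104638.
d = 0.230225 + 0.104638 = 0.334863.
Under a molecular clock d = 2μt, so t = d/(2μ) = 0.334863 / (2 × 9.2 × 10^-10) = 181.99 million years.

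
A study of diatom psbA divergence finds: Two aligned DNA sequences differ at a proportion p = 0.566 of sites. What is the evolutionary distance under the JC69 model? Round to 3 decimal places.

d = −(3/4) ln(1 − 4p/3) = −0.75 ln(1 − 0.754667) = −0.75 ln(0.245333)
  = −0.75 × (-1.405139) = 1.053854 substitutions/site.

1.054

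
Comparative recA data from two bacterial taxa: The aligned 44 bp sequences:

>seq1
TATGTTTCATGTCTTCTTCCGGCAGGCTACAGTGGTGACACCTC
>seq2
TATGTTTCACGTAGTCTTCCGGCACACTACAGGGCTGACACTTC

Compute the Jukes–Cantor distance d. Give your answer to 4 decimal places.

0.2082

The sequences differ at 8 of 44 sites (10, 13, 14, 25, 26, 33, 35, 42), so p = 8/44 ≈ 0.181818.
d = −(3/4) ln(1 − 4p/3) = −0.75 ln(1 − 0.242424) = −0.75 ln(0.757576)
  = −0.75 × (-0.277631) = 0.208223 substitutions/site.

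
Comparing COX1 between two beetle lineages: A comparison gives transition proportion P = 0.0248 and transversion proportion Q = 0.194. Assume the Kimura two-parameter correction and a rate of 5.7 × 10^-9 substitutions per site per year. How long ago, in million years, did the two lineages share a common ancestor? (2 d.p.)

23.01

Under the Kimura two-parameter model, d = −½ ln(1 − 2P − Q) − ¼ ln(1 − 2Q).
1 − 2P − Q = 0.7564, giving −½ ln(0.7564) = 0.139592.
1 − 2Q = 0.612, giving −¼ ln(0.612) = 0.122756.
d = 0.139592 + 0.122756 = 0.262348.
Under a molecular clock d = 2μt, so t = d/(2μ) = 0.262348 / (2 × 5.7 × 10^-9) = 23.01 million years.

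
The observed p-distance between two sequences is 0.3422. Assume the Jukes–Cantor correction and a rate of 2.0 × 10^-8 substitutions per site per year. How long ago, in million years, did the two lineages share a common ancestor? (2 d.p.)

d = −(3/4) ln(1 − 4p/3) = −0.75 ln(1 − 0.456267) = −0.75 ln(0.543733)
  = −0.75 × (-0.609297) = 0.456973 substitutions/site.
Under a molecular clock d = 2μt, so t = d/(2μ) = 0.456973 / (2 × 2.0 × 10^-8) = 11.42 million years.

11.42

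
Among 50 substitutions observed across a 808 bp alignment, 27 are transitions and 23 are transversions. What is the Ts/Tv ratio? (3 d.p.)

R = 27/23 = 1.173913… ≈ 1.174 (to 3 d.p.).

1.174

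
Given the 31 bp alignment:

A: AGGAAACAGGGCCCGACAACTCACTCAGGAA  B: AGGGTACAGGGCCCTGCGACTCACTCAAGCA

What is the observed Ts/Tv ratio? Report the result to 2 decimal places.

Transitions are A↔G and C↔T; transversions are all other mismatches.
Transitions: 4. Transversions: 3.
R = 4/3 = 1.333333… ≈ 1.33 (to 2 d.p.).

1.33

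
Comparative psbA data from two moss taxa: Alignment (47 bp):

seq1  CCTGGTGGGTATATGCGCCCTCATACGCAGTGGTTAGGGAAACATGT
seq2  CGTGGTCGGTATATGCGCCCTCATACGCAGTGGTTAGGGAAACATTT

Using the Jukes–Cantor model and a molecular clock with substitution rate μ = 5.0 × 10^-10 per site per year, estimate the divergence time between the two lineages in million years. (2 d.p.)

The sequences differ at 3 of 47 sites (2, 7, 46), so p = 3/47 ≈ 0.06383.
d = −(3/4) ln(1 − 4p/3) = −0.75 ln(1 − 0.085107) = −0.75 ln(0.914893)
  = −0.75 × (-0.088948) = 0.066711 substitutions/site.
Under a molecular clock d = 2μt, so t = d/(2μ) = 0.066711 / (2 × 5.0 × 10^-10) = 66.71 million years.

66.71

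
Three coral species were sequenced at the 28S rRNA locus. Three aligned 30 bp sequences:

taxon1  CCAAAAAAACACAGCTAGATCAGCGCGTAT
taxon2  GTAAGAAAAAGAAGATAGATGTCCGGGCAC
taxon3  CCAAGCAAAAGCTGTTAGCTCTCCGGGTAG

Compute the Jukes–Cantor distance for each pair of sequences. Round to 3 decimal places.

d(taxon1,taxon2) = 0.647, d(taxon1,taxon3) = 0.503, d(taxon2,taxon3) = 0.441

taxon1–taxon2: 13/30 sites differ → p ≈ 0.433333, d = −0.75 ln(1 − 0.577777) = 0.646666 ≈ 0.647.
taxon1–taxon3: 11/30 sites differ → p ≈ 0.366667, d = −0.75 ln(1 − 0.488889) = 0.503376 ≈ 0.503.
taxon2–taxon3: 10/30 sites differ → p ≈ 0.333333, d = −0.75 ln(1 − 0.444444) = 0.440839 ≈ 0.441.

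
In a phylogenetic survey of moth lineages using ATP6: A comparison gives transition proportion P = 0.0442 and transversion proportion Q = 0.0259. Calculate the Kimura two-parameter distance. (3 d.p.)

0.074

Under the Kimura two-parameter model, d = −½ ln(1 − 2P − Q) − ¼ ln(1 − 2Q).
1 − 2P − Q = 0.8857, giving −½ ln(0.8857) = 0.060688.
1 − 2Q = 0.9482, giving −¼ ln(0.9482) = 0.013297.
d = 0.060688 + 0.013297 = 0.073985.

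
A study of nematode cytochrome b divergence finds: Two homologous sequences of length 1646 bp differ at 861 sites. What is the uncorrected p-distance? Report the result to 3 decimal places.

0.523

p = 861/1646 = 0.523086… ≈ 0.523 (to 3 d.p.).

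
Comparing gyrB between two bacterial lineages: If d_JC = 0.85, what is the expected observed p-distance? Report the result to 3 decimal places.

0.509

p = (3/4)(1 − e^(−4d/3)) = 0.75 × (1 − e^(-1.133333)) = 0.75 × (1 − 0.321958) = 0.508532.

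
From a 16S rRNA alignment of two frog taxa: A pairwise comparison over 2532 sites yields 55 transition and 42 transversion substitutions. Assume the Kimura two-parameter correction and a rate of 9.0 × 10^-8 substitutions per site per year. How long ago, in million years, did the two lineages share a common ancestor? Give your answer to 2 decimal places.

0.22

P = 55/2532 ≈ 0.021722 and Q = 42/2532 ≈ 0.016588.
Under the Kimura two-parameter model, d = −½ ln(1 − 2P − Q) − ¼ ln(1 − 2Q).
1 − 2P − Q = 0.939968, giving −½ ln(0.939968) = 0.030955.
1 − 2Q = 0.966824, giving −¼ ln(0.966824) = 0.008435.
d = 0.030955 + 0.008435 = 0.039390.
Under a molecular clock d = 2μt, so t = d/(2μ) = 0.039390 / (2 × 9.0 × 10^-8) = 0.22 million years.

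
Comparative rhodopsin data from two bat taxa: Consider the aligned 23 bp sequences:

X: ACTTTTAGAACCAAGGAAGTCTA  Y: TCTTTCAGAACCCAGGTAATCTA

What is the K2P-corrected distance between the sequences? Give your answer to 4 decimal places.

0.2570

Of 23 sites, 2 differences are transitions and 3 are transversions, so P = 2/23 ≈ 0.086957 and Q = 3/23 ≈ 0.130435.
Under the Kimura two-parameter model, d = −½ ln(1 − 2P − Q) − ¼ ln(1 − 2Q).
1 − 2P − Q = 0.695651, giving −½ ln(0.695651) = 0.181454.
1 − 2Q = 0.73913, giving −¼ ln(0.73913) = 0.075570.
d = 0.181454 + 0.075570 = 0.257024.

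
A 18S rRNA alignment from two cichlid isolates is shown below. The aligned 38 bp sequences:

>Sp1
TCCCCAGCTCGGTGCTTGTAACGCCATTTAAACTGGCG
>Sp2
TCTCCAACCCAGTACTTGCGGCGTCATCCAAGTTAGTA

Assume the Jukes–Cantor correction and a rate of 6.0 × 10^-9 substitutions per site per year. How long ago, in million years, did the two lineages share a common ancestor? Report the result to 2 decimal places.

51.51

The sequences differ at 16 of 38 sites, so p = 16/38 ≈ 0.421053.
d = −(3/4) ln(1 − 4p/3) = −0.75 ln(1 − 0.561404) = −0.75 ln(0.438596)
  = −0.75 × (-0.824177) = 0.618133 substitutions/site.
Under a molecular clock d = 2μt, so t = d/(2μ) = 0.618133 / (2 × 6.0 × 10^-9) = 51.51 million years.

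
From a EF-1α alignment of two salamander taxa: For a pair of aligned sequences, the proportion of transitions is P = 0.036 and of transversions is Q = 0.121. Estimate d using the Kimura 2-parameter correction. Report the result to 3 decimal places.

Under the Kimura two-parameter model, d = −½ ln(1 − 2P − Q) − ¼ ln(1 − 2Q).
1 − 2P − Q = 0.807, giving −½ ln(0.807) = 0.107216.
1 − 2Q = 0.758, giving −¼ ln(0.758) = 0.069268.
d = 0.107216 + 0.069268 = 0.176484.

0.176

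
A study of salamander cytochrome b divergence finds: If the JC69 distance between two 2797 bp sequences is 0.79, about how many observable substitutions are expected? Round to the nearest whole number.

Invert JC69: p = (3/4)(1 − e^(−4d/3)) = 0.75 × (1 − e^(-1.053333)) = 0.75 × (1 − 0.348773) = 0.488420.
Expected differing sites = pL ≈ 0.488420 × 2797 = 1366.11074 ≈ 1366.

1366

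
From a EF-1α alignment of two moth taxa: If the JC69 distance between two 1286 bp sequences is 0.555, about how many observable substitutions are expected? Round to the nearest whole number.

504

Invert JC69: p = (3/4)(1 − e^(−4d/3)) = 0.75 × (1 − e^(-0.74)) = 0.75 × (1 − 0.477114) = 0.392165.
Expected differing sites = pL ≈ 0.392165 × 1286 = 504.32419 ≈ 504.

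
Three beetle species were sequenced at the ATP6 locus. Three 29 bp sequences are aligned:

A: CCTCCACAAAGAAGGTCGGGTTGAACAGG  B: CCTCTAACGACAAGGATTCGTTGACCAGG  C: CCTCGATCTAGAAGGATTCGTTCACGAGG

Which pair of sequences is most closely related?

A–B: 10/29 differ, p = 0.345, d = 0.462.
A–C: 11/29 differ, p = 0.379, d = 0.529.
B–C: 6/29 differ, p = 0.207, d = 0.242.
The smallest distance is between B and C.

B and C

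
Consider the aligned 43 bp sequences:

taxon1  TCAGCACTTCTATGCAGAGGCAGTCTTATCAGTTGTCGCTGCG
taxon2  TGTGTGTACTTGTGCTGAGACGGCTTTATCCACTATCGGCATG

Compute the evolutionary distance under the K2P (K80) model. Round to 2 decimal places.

Of 43 sites, 16 differences are transitions and 6 are transversions, so P = 16/43 ≈ 0.372093 and Q = 6/43 ≈ 0.139535.
Under the Kimura two-parameter model, d = −½ ln(1 − 2P − Q) − ¼ ln(1 − 2Q).
1 − 2P − Q = 0.116279, giving −½ ln(0.116279) = 1.075881.
1 − 2Q = 0.72093, giving −¼ ln(0.72093) = 0.081803.
d = 1.075881 + 0.081803 = 1.157684.

1.16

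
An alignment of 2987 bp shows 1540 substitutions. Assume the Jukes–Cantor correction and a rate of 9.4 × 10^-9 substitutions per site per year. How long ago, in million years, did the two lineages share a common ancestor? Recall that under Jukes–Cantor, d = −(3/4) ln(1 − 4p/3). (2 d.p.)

p = 1540/2987 ≈ 0.515567.
d = −(3/4) ln(1 − 4p/3) = −0.75 ln(1 − 0.687423) = −0.75 ln(0.312577)
  = −0.75 × (-1.162904) = 0.872178 substitutions/site.
Under a molecular clock d = 2μt, so t = d/(2μ) = 0.872178 / (2 × 9.4 × 10^-9) = 46.39 million years.

46.39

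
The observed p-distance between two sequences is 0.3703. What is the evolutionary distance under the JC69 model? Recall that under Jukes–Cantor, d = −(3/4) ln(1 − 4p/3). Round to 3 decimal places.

d = −(3/4) ln(1 − 4p/3) = −0.75 ln(1 − 0.493733) = −0.75 ln(0.506267)
  = −0.75 × (-0.680691) = 0.510518 substitutions/site.

0.511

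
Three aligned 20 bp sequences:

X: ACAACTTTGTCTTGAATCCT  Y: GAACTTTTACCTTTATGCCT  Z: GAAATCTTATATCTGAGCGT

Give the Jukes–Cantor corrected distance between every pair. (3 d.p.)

X–Y: 9/20 sites differ → p = 0.45, d = −0.75 ln(1 − 0.6) = 0.687218 ≈ 0.687.
X–Z: 11/20 sites differ → p = 0.55, d = −0.75 ln(1 − 0.733333) = 0.991316 ≈ 0.991.
Y–Z: 8/20 sites differ → p = 0.4, d = −0.75 ln(1 − 0.533333) = 0.571605 ≈ 0.572.

d(X,Y) = 0.687, d(X,Z) = 0.991, d(Y,Z) = 0.572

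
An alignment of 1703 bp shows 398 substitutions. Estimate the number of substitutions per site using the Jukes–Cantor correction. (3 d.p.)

p = 398/1703 ≈ 0.233705.
d = −(3/4) ln(1 − 4p/3) = −0.75 ln(1 − 0.311607) = −0.75 ln(0.688393)
  = −0.75 × (-0.373395) = 0.280046 substitutions/site.

0.280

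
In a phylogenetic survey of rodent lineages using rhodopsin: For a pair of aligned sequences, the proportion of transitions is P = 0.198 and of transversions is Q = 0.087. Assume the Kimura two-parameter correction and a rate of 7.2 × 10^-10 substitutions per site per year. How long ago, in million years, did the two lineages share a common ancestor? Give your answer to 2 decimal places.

Under the Kimura two-parameter model, d = −½ ln(1 − 2P − Q) − ¼ ln(1 − 2Q).
1 − 2P − Q = 0.517, giving −½ ln(0.517) = 0.329856.
1 − 2Q = 0.826, giving −¼ ln(0.826) = 0.047790.
d = 0.329856 + 0.047790 = 0.377646.
Under a molecular clock d = 2μt, so t = d/(2μ) = 0.377646 / (2 × 7.2 × 10^-10) = 262.25 million years.

262.25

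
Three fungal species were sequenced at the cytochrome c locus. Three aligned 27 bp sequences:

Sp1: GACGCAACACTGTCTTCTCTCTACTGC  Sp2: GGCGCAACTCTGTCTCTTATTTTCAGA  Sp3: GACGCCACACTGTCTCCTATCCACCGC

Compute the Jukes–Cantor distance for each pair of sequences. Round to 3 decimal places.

Sp1–Sp2: 9/27 sites differ → p ≈ 0.333333, d = −0.75 ln(1 − 0.444444) = 0.440839 ≈ 0.441.
Sp1–Sp3: 5/27 sites differ → p ≈ 0.185185, d = −0.75 ln(1 − 0.246913) = 0.212681 ≈ 0.213.
Sp2–Sp3: 9/27 sites differ → p ≈ 0.333333, d = −0.75 ln(1 − 0.444444) = 0.440839 ≈ 0.441.

d(Sp1,Sp2) = 0.441, d(Sp1,Sp3) = 0.213, d(Sp2,Sp3) = 0.441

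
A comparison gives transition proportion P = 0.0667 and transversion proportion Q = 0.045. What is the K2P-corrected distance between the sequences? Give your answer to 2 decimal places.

0.12

Under the Kimura two-parameter model, d = −½ ln(1 − 2P − Q) − ¼ ln(1 − 2Q).
1 − 2P − Q = 0.8216, giving −½ ln(0.8216) = 0.098251.
1 − 2Q = 0.91, giving −¼ ln(0.91) = 0.023578.
d = 0.098251 + 0.023578 = 0.121829.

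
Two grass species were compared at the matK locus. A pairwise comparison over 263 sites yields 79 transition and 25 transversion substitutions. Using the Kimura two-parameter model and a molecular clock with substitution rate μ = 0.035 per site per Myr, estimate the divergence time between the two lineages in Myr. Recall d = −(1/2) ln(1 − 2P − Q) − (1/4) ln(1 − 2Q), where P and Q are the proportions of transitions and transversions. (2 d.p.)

P = 79/263 ≈ 0.30038 and Q = 25/263 ≈ 0.095057.
Under the Kimura two-parameter model, d = −½ ln(1 − 2P − Q) − ¼ ln(1 − 2Q).
1 − 2P − Q = 0.304183, giving −½ ln(0.304183) = 0.595063.
1 − 2Q = 0.809886, giving −¼ ln(0.809886) = 0.052715.
d = 0.595063 + 0.052715 = 0.647778.
Under a molecular clock d = 2μt, so t = d/(2μ) = 0.647778 / (2 × 0.035) = 9.25 Myr.

9.25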